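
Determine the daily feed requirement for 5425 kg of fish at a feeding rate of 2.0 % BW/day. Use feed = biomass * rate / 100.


Feeding rate fraction = 2.0% / 100 = 0.02
Daily feed = 5425 kg * 0.02 = 108.5 kg/day

108.5 kg/day


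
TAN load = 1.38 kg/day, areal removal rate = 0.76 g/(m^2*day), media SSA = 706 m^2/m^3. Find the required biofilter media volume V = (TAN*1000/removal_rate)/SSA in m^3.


A = 1.38*1000 / 0.76 = 1815.7895 m^2
V = 1815.7895 / 706 = 2.57194

2.57194 m^3


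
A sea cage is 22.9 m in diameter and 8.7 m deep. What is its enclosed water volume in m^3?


r = d/2 = 22.9/2 = 11.45 m
Base area = pi*r^2 = pi*11.45^2 = 411.87065 m^2
Volume = 411.87065 * 8.7 = 3583.27 m^3

3583.27 m^3


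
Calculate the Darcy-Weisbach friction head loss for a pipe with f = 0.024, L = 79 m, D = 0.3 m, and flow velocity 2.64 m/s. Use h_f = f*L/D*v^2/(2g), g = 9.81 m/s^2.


v^2 = 2.64^2 = 6.9696 m^2/s^2
L/D = 79/0.3 = 263.33333
h_f = f*(L/D)*v^2/(2g) = 0.024 * 263.33333 * 6.9696 / 19.62 = 2.24505 m

2.24505 m


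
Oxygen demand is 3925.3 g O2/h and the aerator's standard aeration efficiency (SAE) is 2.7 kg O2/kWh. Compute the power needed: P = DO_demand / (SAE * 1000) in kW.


SAE in g O2/kWh = 2.7 * 1000 = 2700 g/kWh
P = DO_demand / SAE_g = 3925.3 / 2700 = 1.45381 kW

1.45381 kW


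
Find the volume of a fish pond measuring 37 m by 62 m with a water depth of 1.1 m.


Base area = L * W = 37 * 62 = 2294 m^2
Volume = area * depth = 2294 * 1.1 = 2523.4 m^3

2523.4 m^3


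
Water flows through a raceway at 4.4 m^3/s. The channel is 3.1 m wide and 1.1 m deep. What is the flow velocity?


Cross-sectional area = W * d = 3.1 * 1.1 = 3.41 m^2
Velocity = Q / A = 4.4 / 3.41 = 1.29032 m/s

1.29032 m/s


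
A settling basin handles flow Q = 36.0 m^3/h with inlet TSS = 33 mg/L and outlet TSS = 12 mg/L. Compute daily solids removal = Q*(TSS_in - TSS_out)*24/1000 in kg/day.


Concentration drop: TSS_in - TSS_out = 33 - 12 = 21 mg/L
Hourly solids removed = Q * dTSS = 36.0 m^3/h * 21 mg/L = 756 g/h  (m^3/h * mg/L = g/h)
Daily solids removed = 756 * 24 = 18144 g/day
Convert g to kg: 18144 / 1000 = 18.144 kg/day

18.144 kg/day


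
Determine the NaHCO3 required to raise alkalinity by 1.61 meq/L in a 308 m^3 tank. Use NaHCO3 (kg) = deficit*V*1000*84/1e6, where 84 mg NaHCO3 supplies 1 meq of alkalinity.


Tank volume in L = 308 m^3 * 1000 = 308000 L
Total meq required = 1.61 meq/L * 308000 L = 495880 meq
NaHCO3 mass = 495880 meq * 84 mg/meq / 1e6 = 41.6539 kg

41.6539 kg


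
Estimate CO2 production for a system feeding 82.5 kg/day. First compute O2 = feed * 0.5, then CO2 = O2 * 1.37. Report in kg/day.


O2 = 82.5 * 0.5 = 41.25
CO2 = 41.25 * 1.37 = 56.5125

56.5125 kg/day


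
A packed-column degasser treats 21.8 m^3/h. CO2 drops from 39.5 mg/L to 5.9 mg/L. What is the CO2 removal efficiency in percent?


CO2_out / CO2_in = 5.9 / 39.5 = 0.14936709
Fraction remaining = 0.14936709
efficiency = (1 - 0.14936709) * 100 = 85.0633 %

85.0633 %


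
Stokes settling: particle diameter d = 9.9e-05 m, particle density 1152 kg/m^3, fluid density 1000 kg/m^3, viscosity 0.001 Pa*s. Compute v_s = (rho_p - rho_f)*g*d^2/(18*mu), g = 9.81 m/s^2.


Density difference: rho_p - rho_f = 1152 - 1000 = 152 kg/m^3
d^2 = (9.9e-05)^2 = 9.801e-09 m^2
Numerator = (rho_p - rho_f) * g * d^2 = 152 * 9.81 * 9.801e-09 = 1.4614467e-05
Denominator = 18 * mu = 18 * 0.001 = 0.018
v_s = 1.4614467e-05 / 0.018 = 8.11915e-04 m/s
Check: Re = rho_f * v_s * d / mu = 1000 * 8.11915e-04 * 9.9e-05 / 0.001 = 0.0804 < 1, so Stokes' law applies.

8.11915e-04 m/s


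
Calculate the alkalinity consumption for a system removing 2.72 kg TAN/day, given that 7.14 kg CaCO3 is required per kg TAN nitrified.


Alkalinity factor: 7.14 kg CaCO3 consumed per kg TAN nitrified
alk = 2.72 kg TAN * 7.14 = 19.4208 kg CaCO3/day

19.4208 kg CaCO3/day


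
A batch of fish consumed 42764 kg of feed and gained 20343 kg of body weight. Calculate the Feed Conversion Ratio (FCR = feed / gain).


FCR = feed consumed / weight gained
FCR = 42764 kg / 20343 kg = 2.10215

2.10215


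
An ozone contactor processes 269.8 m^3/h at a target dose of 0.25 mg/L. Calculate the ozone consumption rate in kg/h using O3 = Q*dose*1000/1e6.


O3 demand (mg/h) = Q * dose * 1000 = 269.8 * 0.25 * 1000 = 67450 mg/h
Convert mg to kg: 67450 / 1e6 = 0.06745 kg/h

0.06745 kg/h


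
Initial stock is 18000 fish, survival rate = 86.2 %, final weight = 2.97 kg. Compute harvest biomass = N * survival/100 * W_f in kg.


Survivors = 18000 * 86.2/100 = 15516 fish
Harvest biomass = survivors * W_f = 15516 * 2.97 = 46082.52 kg

46082.52 kg


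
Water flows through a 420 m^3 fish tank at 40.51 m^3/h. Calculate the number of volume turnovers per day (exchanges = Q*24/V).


Daily flow volume = 40.51 m^3/h * 24 h = 972.24 m^3/day
Exchanges = daily flow / tank volume = 972.24 / 420 = 2.31486 exchanges/day

2.31486 exchanges/day


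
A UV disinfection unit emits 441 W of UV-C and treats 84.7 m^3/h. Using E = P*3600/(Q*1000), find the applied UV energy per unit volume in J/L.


Energy delivered per hour = 441 W * 3600 s = 1587600 J/h
Volume treated per hour = 84.7 m^3/h * 1000 = 84700 L/h
dose = 1587600 / 84700 = 18.7438 J/L

18.7438 J/L


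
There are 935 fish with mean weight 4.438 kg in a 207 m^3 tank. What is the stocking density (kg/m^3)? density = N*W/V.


Total biomass = 935 fish * 4.438 kg = 4149.53 kg
Density = total biomass / volume = 4149.53 / 207 = 20.046 kg/m^3

20.046 kg/m^3


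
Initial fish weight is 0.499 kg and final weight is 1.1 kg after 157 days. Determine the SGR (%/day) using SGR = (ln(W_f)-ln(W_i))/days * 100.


ln(W_f) = ln(1.1) = 0.09531018
ln(W_i) = ln(0.499) = -0.69514918
ln(W_f) - ln(W_i) = 0.09531018 - -0.69514918 = 0.79045936
SGR = 0.79045936 / 157 * 100 = 0.503477 %/day

0.503477 %/day


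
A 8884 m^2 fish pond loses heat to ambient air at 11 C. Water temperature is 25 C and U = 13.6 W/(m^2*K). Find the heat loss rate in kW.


Temperature difference dT = 25 - 11 = 14 K
Heat loss (W) = U * A * dT = 13.6 * 8884 * 14 = 1691513.6 W
Convert to kW: 1691513.6 / 1000 = 1691.5136 kW

1691.5136 kW


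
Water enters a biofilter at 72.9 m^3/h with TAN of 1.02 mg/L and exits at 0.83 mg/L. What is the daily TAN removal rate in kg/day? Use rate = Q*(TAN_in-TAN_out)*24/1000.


Concentration drop: TAN_in - TAN_out = 1.02 - 0.83 = 0.19 mg/L
Hourly TAN removed = Q * dTAN = 72.9 m^3/h * 0.19 mg/L = 13.851 g/h  (m^3/h * mg/L = g/h)
Daily TAN removed = 13.851 * 24 = 332.424 g/day
Convert to kg/day: 332.424 / 1000 = 0.332424 kg/day

0.332424 kg/day


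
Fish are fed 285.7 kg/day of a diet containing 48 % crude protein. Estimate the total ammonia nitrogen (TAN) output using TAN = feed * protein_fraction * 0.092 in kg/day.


Protein in feed = 285.7 * 48/100 = 137.136 kg/day
TAN = protein * 0.092 = 137.136 * 0.092 = 12.616512 kg/day

12.616512 kg/day


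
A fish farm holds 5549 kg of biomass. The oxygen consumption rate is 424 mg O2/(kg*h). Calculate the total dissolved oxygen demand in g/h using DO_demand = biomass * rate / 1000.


Total O2 consumption (mg/h) = 5549 kg * 424 mg/(kg*h) = 2352776 mg/h
Convert to g/h: 2352776 / 1000 = 2352.776 g/h

2352.776 g/h


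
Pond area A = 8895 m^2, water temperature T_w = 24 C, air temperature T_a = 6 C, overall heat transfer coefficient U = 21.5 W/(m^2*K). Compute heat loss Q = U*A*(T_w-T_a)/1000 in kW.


Temperature difference dT = 24 - 6 = 18 K
Heat loss (W) = U * A * dT = 21.5 * 8895 * 18 = 3442365 W
Convert to kW: 3442365 / 1000 = 3442.365 kW

3442.365 kW


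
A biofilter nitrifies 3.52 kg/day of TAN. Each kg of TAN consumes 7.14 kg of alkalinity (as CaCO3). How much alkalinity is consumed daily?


Alkalinity factor: 7.14 kg CaCO3 consumed per kg TAN nitrified
alk = 3.52 kg TAN * 7.14 = 25.1328 kg CaCO3/day

25.1328 kg CaCO3/day


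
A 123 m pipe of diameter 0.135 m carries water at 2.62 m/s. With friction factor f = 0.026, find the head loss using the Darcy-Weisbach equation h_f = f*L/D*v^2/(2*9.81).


v^2 = 2.62^2 = 6.8644 m^2/s^2
L/D = 123/0.135 = 911.11111
h_f = f*(L/D)*v^2/(2g) = 0.026 * 911.11111 * 6.8644 / 19.62 = 8.28797 m

8.28797 m


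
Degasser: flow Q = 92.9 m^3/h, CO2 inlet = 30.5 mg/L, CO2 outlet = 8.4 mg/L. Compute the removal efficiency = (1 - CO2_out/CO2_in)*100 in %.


CO2_out / CO2_in = 8.4 / 30.5 = 0.27540984
Fraction remaining = 0.27540984
efficiency = (1 - 0.27540984) * 100 = 72.459 %

72.459 %


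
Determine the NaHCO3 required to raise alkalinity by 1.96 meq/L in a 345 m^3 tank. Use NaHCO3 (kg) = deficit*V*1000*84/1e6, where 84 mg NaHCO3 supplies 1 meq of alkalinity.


Tank volume in L = 345 m^3 * 1000 = 345000 L
Total meq required = 1.96 meq/L * 345000 L = 676200 meq
NaHCO3 mass = 676200 meq * 84 mg/meq / 1e6 = 56.8008 kg

56.8008 kg


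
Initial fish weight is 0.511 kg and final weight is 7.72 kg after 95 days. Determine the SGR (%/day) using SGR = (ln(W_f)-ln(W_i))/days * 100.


ln(W_f) = ln(7.72) = 2.0438144
ln(W_i) = ln(0.511) = -0.67138569
ln(W_f) - ln(W_i) = 2.0438144 - -0.67138569 = 2.7152001
SGR = 2.7152001 / 95 * 100 = 2.85811 %/day

2.85811 %/day


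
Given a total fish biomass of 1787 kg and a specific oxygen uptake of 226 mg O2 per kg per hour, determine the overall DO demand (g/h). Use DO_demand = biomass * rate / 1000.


Total O2 consumption (mg/h) = 1787 kg * 226 mg/(kg*h) = 403862 mg/h
Convert to g/h: 403862 / 1000 = 403.862 g/h

403.862 g/h


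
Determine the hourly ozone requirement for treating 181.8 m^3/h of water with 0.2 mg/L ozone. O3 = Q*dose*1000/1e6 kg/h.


O3 demand (mg/h) = Q * dose * 1000 = 181.8 * 0.2 * 1000 = 36360 mg/h
Convert mg to kg: 36360 / 1e6 = 0.03636 kg/h

0.03636 kg/h


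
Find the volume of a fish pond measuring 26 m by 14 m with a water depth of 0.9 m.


Base area = L * W = 26 * 14 = 364 m^2
Volume = area * depth = 364 * 0.9 = 327.6 m^3

327.6 m^3


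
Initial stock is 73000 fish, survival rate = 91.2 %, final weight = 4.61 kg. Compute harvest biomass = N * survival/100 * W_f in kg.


Survivors = 73000 * 91.2/100 = 66576 fish
Harvest biomass = survivors * W_f = 66576 * 4.61 = 306915.36 kg

306915.36 kg


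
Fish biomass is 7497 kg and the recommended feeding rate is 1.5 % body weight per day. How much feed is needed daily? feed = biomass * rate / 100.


Feeding rate fraction = 1.5% / 100 = 0.015
Daily feed = 7497 kg * 0.015 = 112.455 kg/day

112.455 kg/day


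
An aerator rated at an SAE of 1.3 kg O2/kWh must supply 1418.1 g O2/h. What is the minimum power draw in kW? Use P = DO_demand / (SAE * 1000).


SAE in g O2/kWh = 1.3 * 1000 = 1300 g/kWh
P = DO_demand / SAE_g = 1418.1 / 1300 = 1.09085 kW

1.09085 kW


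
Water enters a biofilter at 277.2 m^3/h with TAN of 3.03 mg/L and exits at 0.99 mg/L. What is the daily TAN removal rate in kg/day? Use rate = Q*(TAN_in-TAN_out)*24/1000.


Concentration drop: TAN_in - TAN_out = 3.03 - 0.99 = 2.04 mg/L
Hourly TAN removed = Q * dTAN = 277.2 m^3/h * 2.04 mg/L = 565.488 g/h  (m^3/h * mg/L = g/h)
Daily TAN removed = 565.488 * 24 = 13571.712 g/day
Convert to kg/day: 13571.712 / 1000 = 13.571712 kg/day

13.571712 kg/day


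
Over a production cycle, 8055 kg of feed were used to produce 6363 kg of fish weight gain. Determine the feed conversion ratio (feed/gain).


FCR = feed consumed / weight gained
FCR = 8055 kg / 6363 kg = 1.26591

1.26591


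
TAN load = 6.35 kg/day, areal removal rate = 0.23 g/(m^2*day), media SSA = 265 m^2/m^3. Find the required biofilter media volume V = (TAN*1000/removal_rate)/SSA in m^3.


A = 6.35*1000 / 0.23 = 27608.696 m^2
V = 27608.696 / 265 = 104.184

104.184 m^3


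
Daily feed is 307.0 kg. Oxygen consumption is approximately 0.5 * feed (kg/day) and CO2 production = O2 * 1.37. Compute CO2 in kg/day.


O2 = 307.0 * 0.5 = 153.5
CO2 = 153.5 * 1.37 = 210.295

210.295 kg/day


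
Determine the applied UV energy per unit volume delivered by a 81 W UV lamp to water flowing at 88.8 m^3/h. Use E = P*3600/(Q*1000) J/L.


Energy delivered per hour = 81 W * 3600 s = 291600 J/h
Volume treated per hour = 88.8 m^3/h * 1000 = 88800 L/h
dose = 291600 / 88800 = 3.28378 J/L

3.28378 J/L


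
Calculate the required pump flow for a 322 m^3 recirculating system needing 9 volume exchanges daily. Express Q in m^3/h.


Daily recirculation volume = 322 m^3 * 9 = 2898 m^3/day
Flow rate Q = daily volume / 24 h = 2898 / 24 = 120.75 m^3/h

120.75 m^3/h


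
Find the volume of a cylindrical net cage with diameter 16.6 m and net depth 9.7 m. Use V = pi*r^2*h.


r = d/2 = 16.6/2 = 8.3 m
Base area = pi*r^2 = pi*8.3^2 = 216.42432 m^2
Volume = 216.42432 * 9.7 = 2099.32 m^3

2099.32 m^3


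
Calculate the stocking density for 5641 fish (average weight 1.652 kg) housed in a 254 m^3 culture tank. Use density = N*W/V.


Total biomass = 5641 fish * 1.652 kg = 9318.932 kg
Density = total biomass / volume = 9318.932 / 254 = 36.6887 kg/m^3

36.6887 kg/m^3


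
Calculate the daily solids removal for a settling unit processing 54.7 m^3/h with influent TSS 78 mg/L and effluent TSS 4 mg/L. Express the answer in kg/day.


Concentration drop: TSS_in - TSS_out = 78 - 4 = 74 mg/L
Hourly solids removed = Q * dTSS = 54.7 m^3/h * 74 mg/L = 4047.8 g/h  (m^3/h * mg/L = g/h)
Daily solids removed = 4047.8 * 24 = 97147.2 g/day
Convert g to kg: 97147.2 / 1000 = 97.1472 kg/day

97.1472 kg/day


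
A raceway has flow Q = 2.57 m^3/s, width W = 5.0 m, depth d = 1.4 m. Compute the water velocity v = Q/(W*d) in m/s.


Cross-sectional area = W * d = 5.0 * 1.4 = 7 m^2
Velocity = Q / A = 2.57 / 7 = 0.367143 m/s

0.367143 m/s


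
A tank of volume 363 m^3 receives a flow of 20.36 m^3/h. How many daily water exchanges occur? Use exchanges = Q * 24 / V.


Daily flow volume = 20.36 m^3/h * 24 h = 488.64 m^3/day
Exchanges = daily flow / tank volume = 488.64 / 363 = 1.34612 exchanges/day

1.34612 exchanges/day


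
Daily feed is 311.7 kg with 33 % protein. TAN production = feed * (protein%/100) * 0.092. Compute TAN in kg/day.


Protein in feed = 311.7 * 33/100 = 102.861 kg/day
TAN = protein * 0.092 = 102.861 * 0.092 = 9.463212 kg/day

9.463212 kg/day


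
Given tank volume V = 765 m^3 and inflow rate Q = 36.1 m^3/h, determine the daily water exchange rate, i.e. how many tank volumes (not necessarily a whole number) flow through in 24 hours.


Daily flow volume = 36.1 m^3/h * 24 h = 866.4 m^3/day
Exchanges = daily flow / tank volume = 866.4 / 765 = 1.13255 exchanges/day

1.13255 exchanges/day


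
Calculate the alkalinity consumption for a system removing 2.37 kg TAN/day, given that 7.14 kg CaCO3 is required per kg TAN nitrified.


Alkalinity factor: 7.14 kg CaCO3 consumed per kg TAN nitrified
alk = 2.37 kg TAN * 7.14 = 16.9218 kg CaCO3/day

16.9218 kg CaCO3/day


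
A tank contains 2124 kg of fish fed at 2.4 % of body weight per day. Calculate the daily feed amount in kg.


Feeding rate fraction = 2.4% / 100 = 0.024
Daily feed = 2124 kg * 0.024 = 50.976 kg/day

50.976 kg/day


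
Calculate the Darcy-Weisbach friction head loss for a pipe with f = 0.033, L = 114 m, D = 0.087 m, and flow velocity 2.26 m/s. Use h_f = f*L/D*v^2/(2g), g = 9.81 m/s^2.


v^2 = 2.26^2 = 5.1076 m^2/s^2
L/D = 114/0.087 = 1310.3448
h_f = f*(L/D)*v^2/(2g) = 0.033 * 1310.3448 * 5.1076 / 19.62 = 11.2569 m

11.2569 m


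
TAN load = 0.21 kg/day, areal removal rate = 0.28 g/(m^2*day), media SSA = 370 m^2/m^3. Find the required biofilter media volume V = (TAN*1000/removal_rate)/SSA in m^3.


A = 0.21*1000 / 0.28 = 750 m^2
V = 750 / 370 = 2.02703

2.02703 m^3


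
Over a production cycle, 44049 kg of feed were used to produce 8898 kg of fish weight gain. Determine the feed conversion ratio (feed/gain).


FCR = feed consumed / weight gained
FCR = 44049 kg / 8898 kg = 4.95044

4.95044


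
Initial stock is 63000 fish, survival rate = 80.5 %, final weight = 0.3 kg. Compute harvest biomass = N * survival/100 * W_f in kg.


Survivors = 63000 * 80.5/100 = 50715 fish
Harvest biomass = survivors * W_f = 50715 * 0.3 = 15214.5 kg

15214.5 kg


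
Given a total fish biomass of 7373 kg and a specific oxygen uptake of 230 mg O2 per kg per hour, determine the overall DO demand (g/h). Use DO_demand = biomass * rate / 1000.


Total O2 consumption (mg/h) = 7373 kg * 230 mg/(kg*h) = 1695790 mg/h
Convert to g/h: 1695790 / 1000 = 1695.79 g/h

1695.79 g/h


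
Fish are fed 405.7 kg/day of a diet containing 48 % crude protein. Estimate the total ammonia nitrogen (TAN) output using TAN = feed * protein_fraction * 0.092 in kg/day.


Protein in feed = 405.7 * 48/100 = 194.736 kg/day
TAN = protein * 0.092 = 194.736 * 0.092 = 17.915712 kg/day

17.915712 kg/day


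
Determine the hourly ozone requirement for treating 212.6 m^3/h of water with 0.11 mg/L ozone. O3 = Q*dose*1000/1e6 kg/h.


O3 demand (mg/h) = Q * dose * 1000 = 212.6 * 0.11 * 1000 = 23386 mg/h
Convert mg to kg: 23386 / 1e6 = 0.023386 kg/h

0.023386 kg/h


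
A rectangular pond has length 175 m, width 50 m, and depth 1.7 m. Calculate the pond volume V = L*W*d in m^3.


Base area = L * W = 175 * 50 = 8750 m^2
Volume = area * depth = 8750 * 1.7 = 14875 m^3

14875 m^3


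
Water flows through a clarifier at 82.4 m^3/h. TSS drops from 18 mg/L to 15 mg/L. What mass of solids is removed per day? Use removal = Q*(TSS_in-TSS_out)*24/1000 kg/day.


Concentration drop: TSS_in - TSS_out = 18 - 15 = 3 mg/L
Hourly solids removed = Q * dTSS = 82.4 m^3/h * 3 mg/L = 247.2 g/h  (m^3/h * mg/L = g/h)
Daily solids removed = 247.2 * 24 = 5932.8 g/day
Convert g to kg: 5932.8 / 1000 = 5.9328 kg/day

5.9328 kg/day


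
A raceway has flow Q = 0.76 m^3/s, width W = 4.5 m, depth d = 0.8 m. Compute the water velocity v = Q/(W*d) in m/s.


Cross-sectional area = W * d = 4.5 * 0.8 = 3.6 m^2
Velocity = Q / A = 0.76 / 3.6 = 0.211111 m/s

0.211111 m/s


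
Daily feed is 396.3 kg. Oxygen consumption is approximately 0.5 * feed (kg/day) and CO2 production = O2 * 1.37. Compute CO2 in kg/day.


O2 = 396.3 * 0.5 = 198.15
CO2 = 198.15 * 1.37 = 271.4655

271.4655 kg/day


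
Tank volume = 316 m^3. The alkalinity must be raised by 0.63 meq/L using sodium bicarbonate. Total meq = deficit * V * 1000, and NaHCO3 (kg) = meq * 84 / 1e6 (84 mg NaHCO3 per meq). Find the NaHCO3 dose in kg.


Tank volume in L = 316 m^3 * 1000 = 316000 L
Total meq required = 0.63 meq/L * 316000 L = 199080 meq
NaHCO3 mass = 199080 meq * 84 mg/meq / 1e6 = 16.7227 kg

16.7227 kg


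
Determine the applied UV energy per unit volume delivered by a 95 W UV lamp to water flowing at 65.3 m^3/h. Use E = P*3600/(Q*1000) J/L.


Energy delivered per hour = 95 W * 3600 s = 342000 J/h
Volume treated per hour = 65.3 m^3/h * 1000 = 65300 L/h
dose = 342000 / 65300 = 5.23737 J/L

5.23737 J/L


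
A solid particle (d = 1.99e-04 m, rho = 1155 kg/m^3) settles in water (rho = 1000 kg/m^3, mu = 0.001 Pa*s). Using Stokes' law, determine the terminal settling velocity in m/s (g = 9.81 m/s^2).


Density difference: rho_p - rho_f = 1155 - 1000 = 155 kg/m^3
d^2 = (1.99e-04)^2 = 3.9601e-08 m^2
Numerator = (rho_p - rho_f) * g * d^2 = 155 * 9.81 * 3.9601e-08 = 6.0215301e-05
Denominator = 18 * mu = 18 * 0.001 = 0.018
v_s = 6.0215301e-05 / 0.018 = 0.00334529 m/s
Check: Re = rho_f * v_s * d / mu = 1000 * 0.00334529 * 1.99e-04 / 0.001 = 0.666 < 1, so Stokes' law applies.

0.00334529 m/s


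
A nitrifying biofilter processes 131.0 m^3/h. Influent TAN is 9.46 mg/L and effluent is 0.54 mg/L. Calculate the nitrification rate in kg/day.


Concentration drop: TAN_in - TAN_out = 9.46 - 0.54 = 8.92 mg/L
Hourly TAN removed = Q * dTAN = 131.0 m^3/h * 8.92 mg/L = 1168.52 g/h  (m^3/h * mg/L = g/h)
Daily TAN removed = 1168.52 * 24 = 28044.48 g/day
Convert to kg/day: 28044.48 / 1000 = 28.04448 kg/day

28.04448 kg/day


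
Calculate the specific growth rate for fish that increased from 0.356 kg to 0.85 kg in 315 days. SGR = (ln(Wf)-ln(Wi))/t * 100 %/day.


ln(W_f) = ln(0.85) = -0.16251893
ln(W_i) = ln(0.356) = -1.0328245
ln(W_f) - ln(W_i) = -0.16251893 - -1.0328245 = 0.87030557
SGR = 0.87030557 / 315 * 100 = 0.276287 %/day

0.276287 %/day


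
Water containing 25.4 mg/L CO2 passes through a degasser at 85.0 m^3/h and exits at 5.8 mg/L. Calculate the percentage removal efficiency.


CO2_out / CO2_in = 5.8 / 25.4 = 0.22834646
Fraction remaining = 0.22834646
efficiency = (1 - 0.22834646) * 100 = 77.1654 %

77.1654 %


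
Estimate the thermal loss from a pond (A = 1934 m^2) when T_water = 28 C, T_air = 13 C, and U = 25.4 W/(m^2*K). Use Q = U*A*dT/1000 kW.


Temperature difference dT = 28 - 13 = 15 K
Heat loss (W) = U * A * dT = 25.4 * 1934 * 15 = 736854 W
Convert to kW: 736854 / 1000 = 736.854 kW

736.854 kW


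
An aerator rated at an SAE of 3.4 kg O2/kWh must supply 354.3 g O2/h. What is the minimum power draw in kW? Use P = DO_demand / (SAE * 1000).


SAE in g O2/kWh = 3.4 * 1000 = 3400 g/kWh
P = DO_demand / SAE_g = 354.3 / 3400 = 0.104206 kW

0.104206 kW


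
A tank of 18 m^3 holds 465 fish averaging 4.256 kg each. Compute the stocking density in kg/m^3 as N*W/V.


Total biomass = 465 fish * 4.256 kg = 1979.04 kg
Density = total biomass / volume = 1979.04 / 18 = 109.947 kg/m^3

109.947 kg/m^3


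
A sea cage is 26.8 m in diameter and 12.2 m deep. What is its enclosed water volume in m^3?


r = d/2 = 26.8/2 = 13.4 m
Base area = pi*r^2 = pi*13.4^2 = 564.10438 m^2
Volume = 564.10438 * 12.2 = 6882.07 m^3

6882.07 m^3


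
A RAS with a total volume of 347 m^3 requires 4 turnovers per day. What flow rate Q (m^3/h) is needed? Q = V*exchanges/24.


Daily recirculation volume = 347 m^3 * 4 = 1388 m^3/day
Flow rate Q = daily volume / 24 h = 1388 / 24 = 57.8333 m^3/h

57.8333 m^3/h


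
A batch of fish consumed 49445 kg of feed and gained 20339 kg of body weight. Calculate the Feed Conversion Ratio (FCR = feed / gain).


FCR = feed consumed / weight gained
FCR = 49445 kg / 20339 kg = 2.43104

2.43104


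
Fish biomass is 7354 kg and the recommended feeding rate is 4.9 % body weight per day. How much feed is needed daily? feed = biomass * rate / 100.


Feeding rate fraction = 4.9% / 100 = 0.049
Daily feed = 7354 kg * 0.049 = 360.346 kg/day

360.346 kg/day


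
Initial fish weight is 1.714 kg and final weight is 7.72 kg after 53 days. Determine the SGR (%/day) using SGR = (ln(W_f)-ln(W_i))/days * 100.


ln(W_f) = ln(7.72) = 2.0438144
ln(W_i) = ln(1.714) = 0.53882982
ln(W_f) - ln(W_i) = 2.0438144 - 0.53882982 = 1.5049846
SGR = 1.5049846 / 53 * 100 = 2.83959 %/day

2.83959 %/day


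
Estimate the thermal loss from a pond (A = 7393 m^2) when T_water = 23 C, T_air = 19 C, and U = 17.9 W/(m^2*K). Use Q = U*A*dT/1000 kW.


Temperature difference dT = 23 - 19 = 4 K
Heat loss (W) = U * A * dT = 17.9 * 7393 * 4 = 529338.8 W
Convert to kW: 529338.8 / 1000 = 529.3388 kW

529.3388 kW


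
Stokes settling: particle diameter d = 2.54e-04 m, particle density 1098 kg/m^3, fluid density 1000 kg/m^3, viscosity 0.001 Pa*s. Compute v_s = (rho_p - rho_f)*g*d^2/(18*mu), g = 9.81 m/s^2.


Density difference: rho_p - rho_f = 1098 - 1000 = 98 kg/m^3
d^2 = (2.54e-04)^2 = 6.4516e-08 m^2
Numerator = (rho_p - rho_f) * g * d^2 = 98 * 9.81 * 6.4516e-08 = 6.2024392e-05
Denominator = 18 * mu = 18 * 0.001 = 0.018
v_s = 6.2024392e-05 / 0.018 = 0.0034458 m/s
Check: Re = rho_f * v_s * d / mu = 1000 * 0.0034458 * 2.54e-04 / 0.001 = 0.875 < 1, so Stokes' law applies.

0.0034458 m/s


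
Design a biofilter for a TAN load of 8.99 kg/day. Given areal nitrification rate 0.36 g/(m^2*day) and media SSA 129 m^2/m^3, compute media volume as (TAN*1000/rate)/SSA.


A = 8.99*1000 / 0.36 = 24972.222 m^2
V = 24972.222 / 129 = 193.583

193.583 m^3


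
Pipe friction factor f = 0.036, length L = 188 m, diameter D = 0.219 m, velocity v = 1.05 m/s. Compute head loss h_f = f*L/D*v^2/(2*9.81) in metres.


v^2 = 1.05^2 = 1.1025 m^2/s^2
L/D = 188/0.219 = 858.44749
h_f = f*(L/D)*v^2/(2g) = 0.036 * 858.44749 * 1.1025 / 19.62 = 1.73658 m

1.73658 m


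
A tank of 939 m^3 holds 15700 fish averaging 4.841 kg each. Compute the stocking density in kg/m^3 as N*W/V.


Total biomass = 15700 fish * 4.841 kg = 76003.7 kg
Density = total biomass / volume = 76003.7 / 939 = 80.9411 kg/m^3

80.9411 kg/m^3


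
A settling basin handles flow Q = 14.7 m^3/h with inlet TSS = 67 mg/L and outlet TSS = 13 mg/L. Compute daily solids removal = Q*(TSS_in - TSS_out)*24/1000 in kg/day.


Concentration drop: TSS_in - TSS_out = 67 - 13 = 54 mg/L
Hourly solids removed = Q * dTSS = 14.7 m^3/h * 54 mg/L = 793.8 g/h  (m^3/h * mg/L = g/h)
Daily solids removed = 793.8 * 24 = 19051.2 g/day
Convert g to kg: 19051.2 / 1000 = 19.0512 kg/day

19.0512 kg/day


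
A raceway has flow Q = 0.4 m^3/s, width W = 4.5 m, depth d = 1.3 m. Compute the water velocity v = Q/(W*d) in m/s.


Cross-sectional area = W * d = 4.5 * 1.3 = 5.85 m^2
Velocity = Q / A = 0.4 / 5.85 = 0.0683761 m/s

0.0683761 m/s


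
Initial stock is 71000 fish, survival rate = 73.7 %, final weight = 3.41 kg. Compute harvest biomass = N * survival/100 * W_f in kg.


Survivors = 71000 * 73.7/100 = 52327 fish
Harvest biomass = survivors * W_f = 52327 * 3.41 = 178435.07 kg

178435.07 kg


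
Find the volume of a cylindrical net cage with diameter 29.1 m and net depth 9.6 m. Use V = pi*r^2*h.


r = d/2 = 29.1/2 = 14.55 m
Base area = pi*r^2 = pi*14.55^2 = 665.08302 m^2
Volume = 665.08302 * 9.6 = 6384.8 m^3

6384.8 m^3


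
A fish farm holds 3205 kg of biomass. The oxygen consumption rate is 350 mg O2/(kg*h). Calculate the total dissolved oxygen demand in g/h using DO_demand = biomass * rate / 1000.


Total O2 consumption (mg/h) = 3205 kg * 350 mg/(kg*h) = 1121750 mg/h
Convert to g/h: 1121750 / 1000 = 1121.75 g/h

1121.75 g/h


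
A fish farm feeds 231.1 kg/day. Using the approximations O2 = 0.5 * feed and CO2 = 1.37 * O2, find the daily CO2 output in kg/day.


O2 = 231.1 * 0.5 = 115.55
CO2 = 115.55 * 1.37 = 158.3035

158.3035 kg/day


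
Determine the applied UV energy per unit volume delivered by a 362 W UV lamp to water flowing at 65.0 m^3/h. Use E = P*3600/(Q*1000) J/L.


Energy delivered per hour = 362 W * 3600 s = 1303200 J/h
Volume treated per hour = 65.0 m^3/h * 1000 = 65000 L/h
dose = 1303200 / 65000 = 20.0492 J/L

20.0492 J/L


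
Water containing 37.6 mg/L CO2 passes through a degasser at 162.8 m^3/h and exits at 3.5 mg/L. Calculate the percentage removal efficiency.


CO2_out / CO2_in = 3.5 / 37.6 = 0.093085106
Fraction remaining = 0.093085106
efficiency = (1 - 0.093085106) * 100 = 90.6915 %

90.6915 %


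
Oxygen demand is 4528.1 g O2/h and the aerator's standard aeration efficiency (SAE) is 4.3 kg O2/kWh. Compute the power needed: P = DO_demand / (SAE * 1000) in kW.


SAE in g O2/kWh = 4.3 * 1000 = 4300 g/kWh
P = DO_demand / SAE_g = 4528.1 / 4300 = 1.05305 kW

1.05305 kW


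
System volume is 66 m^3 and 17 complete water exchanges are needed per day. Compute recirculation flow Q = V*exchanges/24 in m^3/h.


Daily recirculation volume = 66 m^3 * 17 = 1122 m^3/day
Flow rate Q = daily volume / 24 h = 1122 / 24 = 46.75 m^3/h

46.75 m^3/h


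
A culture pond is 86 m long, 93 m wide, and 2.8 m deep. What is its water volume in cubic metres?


Base area = L * W = 86 * 93 = 7998 m^2
Volume = area * depth = 7998 * 2.8 = 22394.4 m^3

22394.4 m^3


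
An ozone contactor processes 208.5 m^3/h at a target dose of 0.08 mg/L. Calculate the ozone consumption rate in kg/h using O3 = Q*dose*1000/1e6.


O3 demand (mg/h) = Q * dose * 1000 = 208.5 * 0.08 * 1000 = 16680 mg/h
Convert mg to kg: 16680 / 1e6 = 0.01668 kg/h

0.01668 kg/h


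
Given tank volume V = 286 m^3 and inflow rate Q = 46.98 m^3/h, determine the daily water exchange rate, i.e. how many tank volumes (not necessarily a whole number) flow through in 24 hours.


Daily flow volume = 46.98 m^3/h * 24 h = 1127.52 m^3/day
Exchanges = daily flow / tank volume = 1127.52 / 286 = 3.94238 exchanges/day

3.94238 exchanges/day


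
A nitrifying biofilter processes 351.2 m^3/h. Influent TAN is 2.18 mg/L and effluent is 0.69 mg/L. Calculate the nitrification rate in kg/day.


Concentration drop: TAN_in - TAN_out = 2.18 - 0.69 = 1.49 mg/L
Hourly TAN removed = Q * dTAN = 351.2 m^3/h * 1.49 mg/L = 523.288 g/h  (m^3/h * mg/L = g/h)
Daily TAN removed = 523.288 * 24 = 12558.912 g/day
Convert to kg/day: 12558.912 / 1000 = 12.558912 kg/day

12.558912 kg/day


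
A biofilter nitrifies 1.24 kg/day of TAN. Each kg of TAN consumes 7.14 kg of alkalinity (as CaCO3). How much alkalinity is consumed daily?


Alkalinity factor: 7.14 kg CaCO3 consumed per kg TAN nitrified
alk = 1.24 kg TAN * 7.14 = 8.8536 kg CaCO3/day

8.8536 kg CaCO3/day


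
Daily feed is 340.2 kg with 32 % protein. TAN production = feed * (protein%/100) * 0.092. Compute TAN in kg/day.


Protein in feed = 340.2 * 32/100 = 108.864 kg/day
TAN = protein * 0.092 = 108.864 * 0.092 = 10.015488 kg/day

10.015488 kg/day


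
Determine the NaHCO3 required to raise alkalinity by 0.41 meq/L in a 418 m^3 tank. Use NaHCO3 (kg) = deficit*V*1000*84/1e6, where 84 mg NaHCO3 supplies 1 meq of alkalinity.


Tank volume in L = 418 m^3 * 1000 = 418000 L
Total meq required = 0.41 meq/L * 418000 L = 171380 meq
NaHCO3 mass = 171380 meq * 84 mg/meq / 1e6 = 14.3959 kg

14.3959 kg


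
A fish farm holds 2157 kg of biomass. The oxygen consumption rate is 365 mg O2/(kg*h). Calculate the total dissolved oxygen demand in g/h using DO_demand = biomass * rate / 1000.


Total O2 consumption (mg/h) = 2157 kg * 365 mg/(kg*h) = 787305 mg/h
Convert to g/h: 787305 / 1000 = 787.305 g/h

787.305 g/h


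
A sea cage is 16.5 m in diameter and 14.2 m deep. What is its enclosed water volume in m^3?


r = d/2 = 16.5/2 = 8.25 m
Base area = pi*r^2 = pi*8.25^2 = 213.82465 m^2
Volume = 213.82465 * 14.2 = 3036.31 m^3

3036.31 m^3


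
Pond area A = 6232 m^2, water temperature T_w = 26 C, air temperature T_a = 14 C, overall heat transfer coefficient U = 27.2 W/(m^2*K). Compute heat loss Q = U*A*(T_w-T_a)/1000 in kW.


Temperature difference dT = 26 - 14 = 12 K
Heat loss (W) = U * A * dT = 27.2 * 6232 * 12 = 2034124.8 W
Convert to kW: 2034124.8 / 1000 = 2034.1248 kW

2034.1248 kW


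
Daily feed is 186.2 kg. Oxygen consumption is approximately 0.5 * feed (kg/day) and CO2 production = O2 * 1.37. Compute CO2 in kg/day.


O2 = 186.2 * 0.5 = 93.1
CO2 = 93.1 * 1.37 = 127.547

127.547 kg/day


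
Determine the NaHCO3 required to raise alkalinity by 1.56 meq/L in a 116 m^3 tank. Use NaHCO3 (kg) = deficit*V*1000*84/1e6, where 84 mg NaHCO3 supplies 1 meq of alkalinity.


Tank volume in L = 116 m^3 * 1000 = 116000 L
Total meq required = 1.56 meq/L * 116000 L = 180960 meq
NaHCO3 mass = 180960 meq * 84 mg/meq / 1e6 = 15.2006 kg

15.2006 kg


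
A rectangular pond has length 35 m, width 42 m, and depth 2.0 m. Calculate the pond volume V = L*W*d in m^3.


Base area = L * W = 35 * 42 = 1470 m^2
Volume = area * depth = 1470 * 2.0 = 2940 m^3

2940 m^3


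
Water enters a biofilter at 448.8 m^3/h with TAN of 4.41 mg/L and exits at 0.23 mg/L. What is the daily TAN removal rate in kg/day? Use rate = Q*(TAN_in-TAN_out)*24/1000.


Concentration drop: TAN_in - TAN_out = 4.41 - 0.23 = 4.18 mg/L
Hourly TAN removed = Q * dTAN = 448.8 m^3/h * 4.18 mg/L = 1875.984 g/h  (m^3/h * mg/L = g/h)
Daily TAN removed = 1875.984 * 24 = 45023.616 g/day
Convert to kg/day: 45023.616 / 1000 = 45.023616 kg/day

45.023616 kg/day


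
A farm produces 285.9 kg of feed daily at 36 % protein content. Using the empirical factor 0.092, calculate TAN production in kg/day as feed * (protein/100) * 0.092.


Protein in feed = 285.9 * 36/100 = 102.924 kg/day
TAN = protein * 0.092 = 102.924 * 0.092 = 9.469008 kg/day

9.469008 kg/day


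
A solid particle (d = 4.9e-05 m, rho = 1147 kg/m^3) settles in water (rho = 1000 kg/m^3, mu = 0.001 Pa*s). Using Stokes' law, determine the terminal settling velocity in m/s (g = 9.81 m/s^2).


Density difference: rho_p - rho_f = 1147 - 1000 = 147 kg/m^3
d^2 = (4.9e-05)^2 = 2.401e-09 m^2
Numerator = (rho_p - rho_f) * g * d^2 = 147 * 9.81 * 2.401e-09 = 3.4624101e-06
Denominator = 18 * mu = 18 * 0.001 = 0.018
v_s = 3.4624101e-06 / 0.018 = 1.92356e-04 m/s
Check: Re = rho_f * v_s * d / mu = 1000 * 1.92356e-04 * 4.9e-05 / 0.001 = 0.00943 < 1, so Stokes' law applies.

1.92356e-04 m/s


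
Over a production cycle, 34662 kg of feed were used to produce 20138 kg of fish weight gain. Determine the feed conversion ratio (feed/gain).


FCR = feed consumed / weight gained
FCR = 34662 kg / 20138 kg = 1.72122

1.72122


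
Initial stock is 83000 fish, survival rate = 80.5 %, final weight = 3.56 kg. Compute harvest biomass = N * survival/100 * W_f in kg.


Survivors = 83000 * 80.5/100 = 66815 fish
Harvest biomass = survivors * W_f = 66815 * 3.56 = 237861.4 kg

237861.4 kg


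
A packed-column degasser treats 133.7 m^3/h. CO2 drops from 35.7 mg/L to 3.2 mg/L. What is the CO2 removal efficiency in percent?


CO2_out / CO2_in = 3.2 / 35.7 = 0.089635854
Fraction remaining = 0.089635854
efficiency = (1 - 0.089635854) * 100 = 91.0364 %

91.0364 %


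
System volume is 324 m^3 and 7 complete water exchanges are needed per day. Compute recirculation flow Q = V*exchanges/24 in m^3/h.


Daily recirculation volume = 324 m^3 * 7 = 2268 m^3/day
Flow rate Q = daily volume / 24 h = 2268 / 24 = 94.5 m^3/h

94.5 m^3/h


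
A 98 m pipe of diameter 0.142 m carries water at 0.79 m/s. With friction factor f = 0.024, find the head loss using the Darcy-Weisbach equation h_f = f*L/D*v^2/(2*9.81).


v^2 = 0.79^2 = 0.6241 m^2/s^2
L/D = 98/0.142 = 690.14085
h_f = f*(L/D)*v^2/(2g) = 0.024 * 690.14085 * 0.6241 / 19.62 = 0.526871 m

0.526871 m


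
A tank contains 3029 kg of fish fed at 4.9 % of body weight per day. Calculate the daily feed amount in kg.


Feeding rate fraction = 4.9% / 100 = 0.049
Daily feed = 3029 kg * 0.049 = 148.421 kg/day

148.421 kg/day


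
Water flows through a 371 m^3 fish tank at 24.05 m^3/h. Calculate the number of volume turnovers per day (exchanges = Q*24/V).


Daily flow volume = 24.05 m^3/h * 24 h = 577.2 m^3/day
Exchanges = daily flow / tank volume = 577.2 / 371 = 1.5558 exchanges/day

1.5558 exchanges/day


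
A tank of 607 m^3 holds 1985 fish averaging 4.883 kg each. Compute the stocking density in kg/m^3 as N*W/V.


Total biomass = 1985 fish * 4.883 kg = 9692.755 kg
Density = total biomass / volume = 9692.755 / 607 = 15.9683 kg/m^3

15.9683 kg/m^3


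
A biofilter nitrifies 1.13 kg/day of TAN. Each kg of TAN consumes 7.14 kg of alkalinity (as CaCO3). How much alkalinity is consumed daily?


Alkalinity factor: 7.14 kg CaCO3 consumed per kg TAN nitrified
alk = 1.13 kg TAN * 7.14 = 8.0682 kg CaCO3/day

8.0682 kg CaCO3/day


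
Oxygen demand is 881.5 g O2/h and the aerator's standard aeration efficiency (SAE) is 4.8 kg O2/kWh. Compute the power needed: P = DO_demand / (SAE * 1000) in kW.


SAE in g O2/kWh = 4.8 * 1000 = 4800 g/kWh
P = DO_demand / SAE_g = 881.5 / 4800 = 0.183646 kW

0.183646 kW


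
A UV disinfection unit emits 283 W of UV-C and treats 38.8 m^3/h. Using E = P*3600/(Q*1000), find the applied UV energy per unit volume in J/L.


Energy delivered per hour = 283 W * 3600 s = 1018800 J/h
Volume treated per hour = 38.8 m^3/h * 1000 = 38800 L/h
dose = 1018800 / 38800 = 26.2577 J/L

26.2577 J/L


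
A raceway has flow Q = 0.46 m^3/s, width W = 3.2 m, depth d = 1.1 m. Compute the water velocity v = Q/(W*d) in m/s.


Cross-sectional area = W * d = 3.2 * 1.1 = 3.52 m^2
Velocity = Q / A = 0.46 / 3.52 = 0.130682 m/s

0.130682 m/s


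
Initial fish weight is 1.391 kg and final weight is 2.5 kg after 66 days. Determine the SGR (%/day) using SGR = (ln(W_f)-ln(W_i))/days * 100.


ln(W_f) = ln(2.5) = 0.91629073
ln(W_i) = ln(1.391) = 0.33002291
ln(W_f) - ln(W_i) = 0.91629073 - 0.33002291 = 0.58626782
SGR = 0.58626782 / 66 * 100 = 0.888285 %/day

0.888285 %/day


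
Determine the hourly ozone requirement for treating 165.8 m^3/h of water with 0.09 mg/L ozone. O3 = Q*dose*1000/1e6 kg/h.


O3 demand (mg/h) = Q * dose * 1000 = 165.8 * 0.09 * 1000 = 14922 mg/h
Convert mg to kg: 14922 / 1e6 = 0.014922 kg/h

0.014922 kg/h


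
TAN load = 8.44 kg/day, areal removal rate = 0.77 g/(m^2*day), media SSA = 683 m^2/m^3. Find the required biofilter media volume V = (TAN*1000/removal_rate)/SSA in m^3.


A = 8.44*1000 / 0.77 = 10961.039 m^2
V = 10961.039 / 683 = 16.0484

16.0484 m^3


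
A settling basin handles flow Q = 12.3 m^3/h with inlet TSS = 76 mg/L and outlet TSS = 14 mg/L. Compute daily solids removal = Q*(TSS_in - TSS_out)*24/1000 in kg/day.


Concentration drop: TSS_in - TSS_out = 76 - 14 = 62 mg/L
Hourly solids removed = Q * dTSS = 12.3 m^3/h * 62 mg/L = 762.6 g/h  (m^3/h * mg/L = g/h)
Daily solids removed = 762.6 * 24 = 18302.4 g/day
Convert g to kg: 18302.4 / 1000 = 18.3024 kg/day

18.3024 kg/day


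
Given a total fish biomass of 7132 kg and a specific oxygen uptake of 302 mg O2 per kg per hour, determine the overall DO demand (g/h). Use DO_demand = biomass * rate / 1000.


Total O2 consumption (mg/h) = 7132 kg * 302 mg/(kg*h) = 2153864 mg/h
Convert to g/h: 2153864 / 1000 = 2153.864 g/h

2153.864 g/h


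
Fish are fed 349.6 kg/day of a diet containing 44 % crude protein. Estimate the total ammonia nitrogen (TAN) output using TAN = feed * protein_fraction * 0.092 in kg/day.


Protein in feed = 349.6 * 44/100 = 153.824 kg/day
TAN = protein * 0.092 = 153.824 * 0.092 = 14.151808 kg/day

14.151808 kg/day


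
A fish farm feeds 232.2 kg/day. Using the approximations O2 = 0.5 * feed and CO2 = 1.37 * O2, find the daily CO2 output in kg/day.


O2 = 232.2 * 0.5 = 116.1
CO2 = 116.1 * 1.37 = 159.057

159.057 kg/day


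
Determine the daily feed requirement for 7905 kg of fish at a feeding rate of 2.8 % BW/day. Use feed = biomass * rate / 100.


Feeding rate fraction = 2.8% / 100 = 0.028
Daily feed = 7905 kg * 0.028 = 221.34 kg/day

221.34 kg/day


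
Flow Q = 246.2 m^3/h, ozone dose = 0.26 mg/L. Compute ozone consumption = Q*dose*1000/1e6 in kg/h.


O3 demand (mg/h) = Q * dose * 1000 = 246.2 * 0.26 * 1000 = 64012 mg/h
Convert mg to kg: 64012 / 1e6 = 0.064012 kg/h

0.064012 kg/h


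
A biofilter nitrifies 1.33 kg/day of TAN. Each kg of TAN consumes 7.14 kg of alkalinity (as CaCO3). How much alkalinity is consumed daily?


Alkalinity factor: 7.14 kg CaCO3 consumed per kg TAN nitrified
alk = 1.33 kg TAN * 7.14 = 9.4962 kg CaCO3/day

9.4962 kg CaCO3/day


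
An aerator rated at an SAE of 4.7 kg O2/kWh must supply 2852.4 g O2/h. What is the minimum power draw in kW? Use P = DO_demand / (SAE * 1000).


SAE in g O2/kWh = 4.7 * 1000 = 4700 g/kWh
P = DO_demand / SAE_g = 2852.4 / 4700 = 0.606894 kW

0.606894 kW


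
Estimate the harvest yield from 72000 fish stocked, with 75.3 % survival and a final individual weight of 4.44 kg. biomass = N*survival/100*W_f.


Survivors = 72000 * 75.3/100 = 54216 fish
Harvest biomass = survivors * W_f = 54216 * 4.44 = 240719.04 kg

240719.04 kg


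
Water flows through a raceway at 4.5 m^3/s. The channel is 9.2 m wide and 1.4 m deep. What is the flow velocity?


Cross-sectional area = W * d = 9.2 * 1.4 = 12.88 m^2
Velocity = Q / A = 4.5 / 12.88 = 0.349379 m/s

0.349379 m/s


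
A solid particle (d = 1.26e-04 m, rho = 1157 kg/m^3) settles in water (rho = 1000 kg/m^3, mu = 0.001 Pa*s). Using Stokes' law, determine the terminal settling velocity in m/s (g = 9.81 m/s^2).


Density difference: rho_p - rho_f = 1157 - 1000 = 157 kg/m^3
d^2 = (1.26e-04)^2 = 1.5876e-08 m^2
Numerator = (rho_p - rho_f) * g * d^2 = 157 * 9.81 * 1.5876e-08 = 2.4451739e-05
Denominator = 18 * mu = 18 * 0.001 = 0.018
v_s = 2.4451739e-05 / 0.018 = 0.00135843 m/s
Check: Re = rho_f * v_s * d / mu = 1000 * 0.00135843 * 1.26e-04 / 0.001 = 0.171 < 1, so Stokes' law applies.

0.00135843 m/s
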